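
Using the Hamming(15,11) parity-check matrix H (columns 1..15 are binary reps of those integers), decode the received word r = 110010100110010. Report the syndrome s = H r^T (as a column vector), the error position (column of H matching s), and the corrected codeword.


s = (1, 1, 1, 0)^T, error position = 14, corrected codeword c = 110010100110000

Compute s = H r^T mod 2 one row at a time:
  s_1 = 0 + 0 + 1 + 1 + 0 + 0 + 1 + 0 = 3 ≡ 1 (mod 2).
  s_2 = 0 + 1 + 0 + 1 + 0 + 0 + 1 + 0 = 3 ≡ 1 (mod 2).
  s_3 = 1 + 0 + 0 + 1 + 1 + 1 + 1 + 0 = 5 ≡ 1 (mod 2).
  s_4 = 1 + 0 + 1 + 1 + 0 + 1 + 0 + 0 = 4 ≡ 0 (mod 2).
s = (1, 1, 1, 0)^T — this equals column 14 of H (binary 1110), so error is at position 14.
Correct: flip bit 14 of r = 110010100110010 to get c = 110010100110000.


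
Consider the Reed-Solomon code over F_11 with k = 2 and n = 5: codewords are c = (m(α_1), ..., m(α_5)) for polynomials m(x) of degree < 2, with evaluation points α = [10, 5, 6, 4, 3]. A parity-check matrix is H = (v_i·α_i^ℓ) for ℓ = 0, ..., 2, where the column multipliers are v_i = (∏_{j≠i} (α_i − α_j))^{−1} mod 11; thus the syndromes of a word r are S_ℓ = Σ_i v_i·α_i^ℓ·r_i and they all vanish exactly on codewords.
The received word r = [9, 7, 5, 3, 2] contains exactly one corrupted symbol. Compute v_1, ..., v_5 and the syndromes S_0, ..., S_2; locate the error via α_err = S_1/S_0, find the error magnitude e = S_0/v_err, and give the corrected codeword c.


S = (8, 7, 2), error at position 2, error magnitude e = 3, c = [9, 4, 5, 3, 2].

Step 1: column multipliers v_i = (∏_{j≠i}(α_i − α_j))^{−1} mod 11.
  i = 1 (α = 10): (10−5)(10−6)(10−4)(10−3) = 5·4·6·7 = 840 ≡ 4, so v_1 = 4^{−1} = 3 (mod 11).
  i = 2 (α = 5): (5−10)(5−6)(5−4)(5−3) = (−5)·(−1)·1·2 = 10 ≡ 10, so v_2 = 10^{−1} = 10 (mod 11).
  i = 3 (α = 6): (6−10)(6−5)(6−4)(6−3) = (−4)·1·2·3 = −24 ≡ 9, so v_3 = 9^{−1} = 5 (mod 11).
  i = 4 (α = 4): (4−10)(4−5)(4−6)(4−3) = (−6)·(−1)·(−2)·1 = −12 ≡ 10, so v_4 = 10^{−1} = 10 (mod 11).
  i = 5 (α = 3): (3−10)(3−5)(3−6)(3−4) = (−7)·(−2)·(−3)·(−1) = 42 ≡ 9, so v_5 = 9^{−1} = 5 (mod 11).
  v = [3, 10, 5, 10, 5].
Step 2: syndromes of r = [9, 7, 5, 3, 2] (all sums mod 11).
  S_0 = Σ v_i r_i = 3·9 + 10·7 + 5·5 + 10·3 + 5·2 = 162 ≡ 8.
  S_1 = Σ v_i α_i r_i = 3·10·9 + 10·5·7 + 5·6·5 + 10·4·3 + 5·3·2 = 920 ≡ 7.
  α_i^2 mod 11 = [1, 3, 3, 5, 9].
  S_2 = Σ v_i α_i^2 r_i = 3·1·9 + 10·3·7 + 5·3·5 + 10·5·3 + 5·9·2 = 552 ≡ 2.
  S = (8, 7, 2) ≠ 0, so r is not a codeword (an error is present).
Step 3: locate the error. For a single error e at position i, S_ℓ = v_i·e·α_i^ℓ, so α_err = S_1/S_0.
  S_0^{−1} = 8^{−1} = 7 (mod 11), so α_err = 7·7 = 49 ≡ 5 = α_2. Error position i = 2.
  Consistency check: S_2/S_1 = 2·8 = 16 ≡ 5 = α_err ✓ (single-error assumption holds).
Step 4: error magnitude e = S_0/v_2 = S_0·∏_{j≠2}(α_2 − α_j) = 8·10 = 80 ≡ 3 (mod 11).
Step 5: correct position 2: c_2 = r_2 − e = 7 − 3 ≡ 4 (mod 11). Hence c = [9, 4, 5, 3, 2].
  Check: interpolating c through the α_i gives m(x) = 10 + 1·x (degree < 2) with m(α_i) = c_i for every i, so c is indeed a codeword.


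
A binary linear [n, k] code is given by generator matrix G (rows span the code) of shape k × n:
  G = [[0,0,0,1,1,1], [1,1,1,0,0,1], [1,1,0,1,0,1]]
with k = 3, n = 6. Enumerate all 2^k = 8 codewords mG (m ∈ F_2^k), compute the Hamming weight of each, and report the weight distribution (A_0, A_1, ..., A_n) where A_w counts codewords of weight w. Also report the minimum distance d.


Weight distribution: A_0 = 1, A_2 = 1, A_3 = 3, A_4 = 2, A_5 = 1. Minimum distance d = 2.

Enumerate all 2^3 = 8 messages m ∈ F_2^3.
For each, compute codeword c = mG in F_2^6, then tally its weight.
  m = 000 → c = 000000, weight = 0.
  m = 100 → c = 000111, weight = 3.
  m = 010 → c = 111001, weight = 4.
  m = 110 → c = 111110, weight = 5.
  m = 001 → c = 110101, weight = 4.
  m = 101 → c = 110010, weight = 3.
  m = 011 → c = 001100, weight = 2.
  m = 111 → c = 001011, weight = 3.
Tally weights:
  weight 0: 1 codewords.
  weight 2: 1 codewords.
  weight 3: 3 codewords.
  weight 4: 2 codewords.
  weight 5: 1 codewords.
Minimum distance d = smallest w > 0 with A_w > 0 = 2.
Sanity: Σ A_w = 8 = 2^3 = 8 ✓.


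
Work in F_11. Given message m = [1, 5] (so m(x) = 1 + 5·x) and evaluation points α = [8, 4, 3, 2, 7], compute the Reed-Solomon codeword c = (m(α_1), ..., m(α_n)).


c = [8, 10, 5, 0, 3]

Message polynomial: m(x) = 1 + 5·x (mod 11).
For each evaluation point α_i, compute m(α_i) mod 11:
  α_1 = 8: Horner steps 5 → 8, so m(8) = 8.
  α_2 = 4: Horner steps 5 → 10, so m(4) = 10.
  α_3 = 3: Horner steps 5 → 5, so m(3) = 5.
  α_4 = 2: Horner steps 5 → 0, so m(2) = 0.
  α_5 = 7: Horner steps 5 → 3, so m(7) = 3.
Codeword c = [8, 10, 5, 0, 3] ∈ F_11^5.


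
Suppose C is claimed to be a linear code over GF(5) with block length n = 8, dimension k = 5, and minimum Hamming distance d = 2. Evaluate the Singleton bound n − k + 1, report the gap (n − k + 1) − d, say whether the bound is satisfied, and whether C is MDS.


Singleton RHS = n − k + 1 = 4, slack = 2, bound satisfied, not MDS.

Singleton bound: d ≤ n − k + 1.
Here n = 8, k = 5, so n − k + 1 = 4.
Given d = 2, check d ≤ 4: YES.
Slack = (n − k + 1) − d = 2.
The code is NOT MDS (slack = 2 > 0).
Description: the claimed parameters are [8, 5, 2]_5; such a code would be non-MDS.


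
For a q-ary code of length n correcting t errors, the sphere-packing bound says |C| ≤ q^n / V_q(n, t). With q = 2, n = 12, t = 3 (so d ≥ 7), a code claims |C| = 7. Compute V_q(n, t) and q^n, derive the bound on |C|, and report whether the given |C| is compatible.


V_q(n, t) = 299, q^n = 4096, Hamming bound = 13, |C| = 7 ≤ bound (satisfied).

Step 1: Compute V_q(n, t) = Σ_{j=0}^3 C(n, j) (q−1)^j.
  j = 0: C(12,0)·(1)^0 = 1·1 = 1.
  j = 1: C(12,1)·(1)^1 = 12·1 = 12.
  j = 2: C(12,2)·(1)^2 = 66·1 = 66.
  j = 3: C(12,3)·(1)^3 = 220·1 = 220.
  V_q(n, t) = 1 + 12 + 66 + 220 = 299.
Step 2: q^n = 2^12 = 4096.
Step 3: Hamming bound ⌊q^n / V_q(n,t)⌋ = ⌊4096/299⌋ = 13.
Step 4: Compare |C| = 7 to 13: satisfied.
The claimed |C| lies below the Hamming bound.


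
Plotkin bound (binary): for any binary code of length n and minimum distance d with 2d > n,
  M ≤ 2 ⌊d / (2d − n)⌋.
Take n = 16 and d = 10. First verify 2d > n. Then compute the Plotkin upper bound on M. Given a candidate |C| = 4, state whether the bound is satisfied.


Plotkin bound M ≤ 4; given |C| = 4 ≤ bound (satisfied).

Check applicability: 2d = 20, n = 16.
2d − n = 4 > 0, so Plotkin applies.
Compute d/(2d−n) = 10/4 ≈ 2.5000.
⌊d/(2d−n)⌋ = 2.
Plotkin bound: M ≤ 2·2 = 4.
Given |C| = 4, check: satisfied.
This |C| is at the Plotkin bound.


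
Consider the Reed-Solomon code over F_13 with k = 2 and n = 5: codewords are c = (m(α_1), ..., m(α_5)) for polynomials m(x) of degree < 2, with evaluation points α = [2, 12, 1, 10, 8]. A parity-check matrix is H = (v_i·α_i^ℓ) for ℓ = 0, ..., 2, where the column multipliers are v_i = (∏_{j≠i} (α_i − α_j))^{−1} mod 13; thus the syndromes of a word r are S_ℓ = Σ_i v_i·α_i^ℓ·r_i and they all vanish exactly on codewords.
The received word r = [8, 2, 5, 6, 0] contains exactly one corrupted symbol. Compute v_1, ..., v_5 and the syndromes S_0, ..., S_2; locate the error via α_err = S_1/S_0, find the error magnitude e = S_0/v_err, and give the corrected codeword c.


S = (9, 4, 9), error at position 2, error magnitude e = 3, c = [8, 12, 5, 6, 0].

Step 1: column multipliers v_i = (∏_{j≠i}(α_i − α_j))^{−1} mod 13.
  i = 1 (α = 2): (2−12)(2−1)(2−10)(2−8) = (−10)·1·(−8)·(−6) = −480 ≡ 1, so v_1 = 1^{−1} = 1 (mod 13).
  i = 2 (α = 12): (12−2)(12−1)(12−10)(12−8) = 10·11·2·4 = 880 ≡ 9, so v_2 = 9^{−1} = 3 (mod 13).
  i = 3 (α = 1): (1−2)(1−12)(1−10)(1−8) = (−1)·(−11)·(−9)·(−7) = 693 ≡ 4, so v_3 = 4^{−1} = 10 (mod 13).
  i = 4 (α = 10): (10−2)(10−12)(10−1)(10−8) = 8·(−2)·9·2 = −288 ≡ 11, so v_4 = 11^{−1} = 6 (mod 13).
  i = 5 (α = 8): (8−2)(8−12)(8−1)(8−10) = 6·(−4)·7·(−2) = 336 ≡ 11, so v_5 = 11^{−1} = 6 (mod 13).
  v = [1, 3, 10, 6, 6].
Step 2: syndromes of r = [8, 2, 5, 6, 0] (all sums mod 13).
  S_0 = Σ v_i r_i = 1·8 + 3·2 + 10·5 + 6·6 + 6·0 = 100 ≡ 9.
  S_1 = Σ v_i α_i r_i = 1·2·8 + 3·12·2 + 10·1·5 + 6·10·6 + 6·8·0 = 498 ≡ 4.
  α_i^2 mod 13 = [4, 1, 1, 9, 12].
  S_2 = Σ v_i α_i^2 r_i = 1·4·8 + 3·1·2 + 10·1·5 + 6·9·6 + 6·12·0 = 412 ≡ 9.
  S = (9, 4, 9) ≠ 0, so r is not a codeword (an error is present).
Step 3: locate the error. For a single error e at position i, S_ℓ = v_i·e·α_i^ℓ, so α_err = S_1/S_0.
  S_0^{−1} = 9^{−1} = 3 (mod 13), so α_err = 4·3 = 12 ≡ 12 = α_2. Error position i = 2.
  Consistency check: S_2/S_1 = 9·10 = 90 ≡ 12 = α_err ✓ (single-error assumption holds).
Step 4: error magnitude e = S_0/v_2 = S_0·∏_{j≠2}(α_2 − α_j) = 9·9 = 81 ≡ 3 (mod 13).
Step 5: correct position 2: c_2 = r_2 − e = 2 − 3 ≡ 12 (mod 13). Hence c = [8, 12, 5, 6, 0].
  Check: interpolating c through the α_i gives m(x) = 2 + 3·x (degree < 2) with m(α_i) = c_i for every i, so c is indeed a codeword.


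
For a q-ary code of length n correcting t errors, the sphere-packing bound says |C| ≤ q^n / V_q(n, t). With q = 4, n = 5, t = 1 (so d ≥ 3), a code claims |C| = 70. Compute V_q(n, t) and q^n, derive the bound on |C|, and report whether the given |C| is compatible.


V_q(n, t) = 16, q^n = 1024, Hamming bound = 64, |C| = 70 > bound (violated).

Step 1: Compute V_q(n, t) = Σ_{j=0}^1 C(n, j) (q−1)^j.
  j = 0: C(5,0)·(3)^0 = 1·1 = 1.
  j = 1: C(5,1)·(3)^1 = 5·3 = 15.
  V_q(n, t) = 1 + 15 = 16.
Step 2: q^n = 4^5 = 1024.
Step 3: Hamming bound ⌊q^n / V_q(n,t)⌋ = ⌊1024/16⌋ = 64.
Step 4: Compare |C| = 70 to 64: violated.
The claimed |C| lies above the Hamming bound, so no 4-ary code of length 5 with d ≥ 3 can have 70 codewords.


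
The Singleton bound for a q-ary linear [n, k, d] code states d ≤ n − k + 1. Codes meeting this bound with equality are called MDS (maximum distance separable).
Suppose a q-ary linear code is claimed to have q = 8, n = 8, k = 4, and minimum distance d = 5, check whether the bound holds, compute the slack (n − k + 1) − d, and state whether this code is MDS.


Singleton RHS = n − k + 1 = 5, slack = 0, bound satisfied, MDS.

Singleton bound: d ≤ n − k + 1.
Here n = 8, k = 4, so n − k + 1 = 5.
Given d = 5, check d ≤ 5: YES.
Slack = (n − k + 1) − d = 0.
The code is MDS (slack = 0).
Description: the claimed parameters are [8, 4, 5]_8; such a code would be MDS (meets Singleton bound).


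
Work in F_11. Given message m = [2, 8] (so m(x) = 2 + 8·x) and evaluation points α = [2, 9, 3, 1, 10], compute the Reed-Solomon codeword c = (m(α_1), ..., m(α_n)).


c = [7, 8, 4, 10, 5]

Message polynomial: m(x) = 2 + 8·x (mod 11).
For each evaluation point α_i, compute m(α_i) mod 11:
  α_1 = 2: Horner steps 8 → 7, so m(2) = 7.
  α_2 = 9: Horner steps 8 → 8, so m(9) = 8.
  α_3 = 3: Horner steps 8 → 4, so m(3) = 4.
  α_4 = 1: Horner steps 8 → 10, so m(1) = 10.
  α_5 = 10: Horner steps 8 → 5, so m(10) = 5.
Codeword c = [7, 8, 4, 10, 5] ∈ F_11^5.


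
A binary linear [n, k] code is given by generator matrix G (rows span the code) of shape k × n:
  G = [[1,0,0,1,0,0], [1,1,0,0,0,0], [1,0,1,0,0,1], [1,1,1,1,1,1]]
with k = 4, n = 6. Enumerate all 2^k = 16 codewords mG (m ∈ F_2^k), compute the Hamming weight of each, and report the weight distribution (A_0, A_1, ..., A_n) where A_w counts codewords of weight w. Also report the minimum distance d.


Weight distribution: A_0 = 1, A_1 = 1, A_2 = 3, A_3 = 6, A_4 = 3, A_5 = 1, A_6 = 1. Minimum distance d = 1.

Enumerate all 2^4 = 16 messages m ∈ F_2^4.
For each, compute codeword c = mG in F_2^6, then tally its weight.
  m = 0000 → c = 000000, weight = 0.
  m = 1000 → c = 100100, weight = 2.
  m = 0100 → c = 110000, weight = 2.
  m = 1100 → c = 010100, weight = 2.
  m = 0010 → c = 101001, weight = 3.
  m = 1010 → c = 001101, weight = 3.
  m = 0110 → c = 011001, weight = 3.
  m = 1110 → c = 111101, weight = 5.
  m = 0001 → c = 111111, weight = 6.
  m = 1001 → c = 011011, weight = 4.
  m = 0101 → c = 001111, weight = 4.
  m = 1101 → c = 101011, weight = 4.
  m = 0011 → c = 010110, weight = 3.
  m = 1011 → c = 110010, weight = 3.
  m = 0111 → c = 100110, weight = 3.
  m = 1111 → c = 000010, weight = 1.
Tally weights:
  weight 0: 1 codewords.
  weight 1: 1 codewords.
  weight 2: 3 codewords.
  weight 3: 6 codewords.
  weight 4: 3 codewords.
  weight 5: 1 codewords.
  weight 6: 1 codewords.
Minimum distance d = smallest w > 0 with A_w > 0 = 1.
Sanity: Σ A_w = 16 = 2^4 = 16 ✓.


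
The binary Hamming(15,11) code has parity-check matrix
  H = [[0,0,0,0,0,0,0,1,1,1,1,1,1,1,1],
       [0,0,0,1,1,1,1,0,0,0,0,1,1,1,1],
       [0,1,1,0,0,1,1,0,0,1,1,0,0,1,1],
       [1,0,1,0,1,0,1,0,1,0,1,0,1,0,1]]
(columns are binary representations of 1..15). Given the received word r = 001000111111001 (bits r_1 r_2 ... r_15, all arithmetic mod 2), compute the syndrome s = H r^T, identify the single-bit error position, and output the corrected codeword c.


s = (0, 1, 1, 1)^T, error position = 7, corrected codeword c = 001000011111001

Compute s = H r^T mod 2 one row at a time:
  s_1 = 1 + 1 + 1 + 1 + 1 + 0 + 0 + 1 = 6 ≡ 0 (mod 2).
  s_2 = 0 + 0 + 0 + 1 + 1 + 0 + 0 + 1 = 3 ≡ 1 (mod 2).
  s_3 = 0 + 1 + 0 + 1 + 1 + 1 + 0 + 1 = 5 ≡ 1 (mod 2).
  s_4 = 0 + 1 + 0 + 1 + 1 + 1 + 0 + 1 = 5 ≡ 1 (mod 2).
s = (0, 1, 1, 1)^T — this equals column 7 of H (binary 0111), so error is at position 7.
Correct: flip bit 7 of r = 001000111111001 to get c = 001000011111001.


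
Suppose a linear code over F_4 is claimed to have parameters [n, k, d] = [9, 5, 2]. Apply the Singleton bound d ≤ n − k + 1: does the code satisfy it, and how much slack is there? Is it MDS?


Singleton RHS = n − k + 1 = 5, slack = 3, bound satisfied, not MDS.

Singleton bound: d ≤ n − k + 1.
Here n = 9, k = 5, so n − k + 1 = 5.
Given d = 2, check d ≤ 5: YES.
Slack = (n − k + 1) − d = 3.
The code is NOT MDS (slack = 3 > 0).
Description: the claimed parameters are [9, 5, 2]_4; such a code would be non-MDS.


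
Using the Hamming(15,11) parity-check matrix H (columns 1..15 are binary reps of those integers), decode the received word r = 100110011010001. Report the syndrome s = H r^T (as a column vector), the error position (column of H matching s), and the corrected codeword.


s = (0, 1, 0, 1)^T, error position = 5, corrected codeword c = 100100011010001

Compute s = H r^T mod 2 one row at a time:
  s_1 = 1 + 1 + 0 + 1 + 0 + 0 + 0 + 1 = 4 ≡ 0 (mod 2).
  s_2 = 1 + 1 + 0 + 0 + 0 + 0 + 0 + 1 = 3 ≡ 1 (mod 2).
  s_3 = 0 + 0 + 0 + 0 + 0 + 1 + 0 + 1 = 2 ≡ 0 (mod 2).
  s_4 = 1 + 0 + 1 + 0 + 1 + 1 + 0 + 1 = 5 ≡ 1 (mod 2).
s = (0, 1, 0, 1)^T — this equals column 5 of H (binary 0101), so error is at position 5.
Correct: flip bit 5 of r = 100110011010001 to get c = 100100011010001.


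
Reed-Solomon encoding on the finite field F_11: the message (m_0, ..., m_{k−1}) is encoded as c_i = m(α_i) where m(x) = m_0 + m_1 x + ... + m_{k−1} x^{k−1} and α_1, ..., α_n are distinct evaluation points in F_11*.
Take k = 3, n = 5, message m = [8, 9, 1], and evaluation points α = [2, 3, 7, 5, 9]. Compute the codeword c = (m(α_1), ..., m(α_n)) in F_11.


c = [8, 0, 10, 1, 5]

Message polynomial: m(x) = 8 + 9·x + 1·x^2 (mod 11).
For each evaluation point α_i, compute m(α_i) mod 11:
  α_1 = 2: Horner steps 1 → 0 → 8, so m(2) = 8.
  α_2 = 3: Horner steps 1 → 1 → 0, so m(3) = 0.
  α_3 = 7: Horner steps 1 → 5 → 10, so m(7) = 10.
  α_4 = 5: Horner steps 1 → 3 → 1, so m(5) = 1.
  α_5 = 9: Horner steps 1 → 7 → 5, so m(9) = 5.
Codeword c = [8, 0, 10, 1, 5] ∈ F_11^5.


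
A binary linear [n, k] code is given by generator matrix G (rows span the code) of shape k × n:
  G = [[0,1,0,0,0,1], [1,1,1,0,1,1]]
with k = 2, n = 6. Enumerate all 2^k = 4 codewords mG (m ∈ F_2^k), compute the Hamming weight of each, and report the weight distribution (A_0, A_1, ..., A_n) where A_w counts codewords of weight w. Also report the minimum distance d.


Weight distribution: A_0 = 1, A_2 = 1, A_3 = 1, A_5 = 1. Minimum distance d = 2.

Enumerate all 2^2 = 4 messages m ∈ F_2^2.
For each, compute codeword c = mG in F_2^6, then tally its weight.
  m = 00 → c = 000000, weight = 0.
  m = 10 → c = 010001, weight = 2.
  m = 01 → c = 111011, weight = 5.
  m = 11 → c = 101010, weight = 3.
Tally weights:
  weight 0: 1 codewords.
  weight 2: 1 codewords.
  weight 3: 1 codewords.
  weight 5: 1 codewords.
Minimum distance d = smallest w > 0 with A_w > 0 = 2.
Sanity: Σ A_w = 4 = 2^2 = 4 ✓.


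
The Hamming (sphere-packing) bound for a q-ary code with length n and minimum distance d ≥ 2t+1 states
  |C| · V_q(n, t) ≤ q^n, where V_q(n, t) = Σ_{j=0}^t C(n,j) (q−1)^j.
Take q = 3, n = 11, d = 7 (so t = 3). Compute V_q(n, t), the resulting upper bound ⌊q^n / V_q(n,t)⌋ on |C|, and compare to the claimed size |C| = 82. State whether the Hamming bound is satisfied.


V_q(n, t) = 1563, q^n = 177147, Hamming bound = 113, |C| = 82 ≤ bound (satisfied).

Step 1: Compute V_q(n, t) = Σ_{j=0}^3 C(n, j) (q−1)^j.
  j = 0: C(11,0)·(2)^0 = 1·1 = 1.
  j = 1: C(11,1)·(2)^1 = 11·2 = 22.
  j = 2: C(11,2)·(2)^2 = 55·4 = 220.
  j = 3: C(11,3)·(2)^3 = 165·8 = 1320.
  V_q(n, t) = 1 + 22 + 220 + 1320 = 1563.
Step 2: q^n = 3^11 = 177147.
Step 3: Hamming bound ⌊q^n / V_q(n,t)⌋ = ⌊177147/1563⌋ = 113.
Step 4: Compare |C| = 82 to 113: satisfied.
The claimed |C| lies below the Hamming bound.


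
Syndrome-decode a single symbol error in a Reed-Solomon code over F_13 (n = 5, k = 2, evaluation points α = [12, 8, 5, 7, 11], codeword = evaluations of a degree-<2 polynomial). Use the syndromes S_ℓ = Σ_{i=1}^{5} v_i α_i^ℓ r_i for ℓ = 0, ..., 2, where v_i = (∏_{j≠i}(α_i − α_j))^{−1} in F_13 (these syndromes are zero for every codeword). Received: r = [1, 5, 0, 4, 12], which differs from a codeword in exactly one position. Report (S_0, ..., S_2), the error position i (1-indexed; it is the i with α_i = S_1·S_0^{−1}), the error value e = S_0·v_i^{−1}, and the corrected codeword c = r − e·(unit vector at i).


S = (9, 7, 4), error at position 2, error magnitude e = 12, c = [1, 6, 0, 4, 12].

Step 1: column multipliers v_i = (∏_{j≠i}(α_i − α_j))^{−1} mod 13.
  i = 1 (α = 12): (12−8)(12−5)(12−7)(12−11) = 4·7·5·1 = 140 ≡ 10, so v_1 = 10^{−1} = 4 (mod 13).
  i = 2 (α = 8): (8−12)(8−5)(8−7)(8−11) = (−4)·3·1·(−3) = 36 ≡ 10, so v_2 = 10^{−1} = 4 (mod 13).
  i = 3 (α = 5): (5−12)(5−8)(5−7)(5−11) = (−7)·(−3)·(−2)·(−6) = 252 ≡ 5, so v_3 = 5^{−1} = 8 (mod 13).
  i = 4 (α = 7): (7−12)(7−8)(7−5)(7−11) = (−5)·(−1)·2·(−4) = −40 ≡ 12, so v_4 = 12^{−1} = 12 (mod 13).
  i = 5 (α = 11): (11−12)(11−8)(11−5)(11−7) = (−1)·3·6·4 = −72 ≡ 6, so v_5 = 6^{−1} = 11 (mod 13).
  v = [4, 4, 8, 12, 11].
Step 2: syndromes of r = [1, 5, 0, 4, 12] (all sums mod 13).
  S_0 = Σ v_i r_i = 4·1 + 4·5 + 8·0 + 12·4 + 11·12 = 204 ≡ 9.
  S_1 = Σ v_i α_i r_i = 4·12·1 + 4·8·5 + 8·5·0 + 12·7·4 + 11·11·12 = 1996 ≡ 7.
  α_i^2 mod 13 = [1, 12, 12, 10, 4].
  S_2 = Σ v_i α_i^2 r_i = 4·1·1 + 4·12·5 + 8·12·0 + 12·10·4 + 11·4·12 = 1252 ≡ 4.
  S = (9, 7, 4) ≠ 0, so r is not a codeword (an error is present).
Step 3: locate the error. For a single error e at position i, S_ℓ = v_i·e·α_i^ℓ, so α_err = S_1/S_0.
  S_0^{−1} = 9^{−1} = 3 (mod 13), so α_err = 7·3 = 21 ≡ 8 = α_2. Error position i = 2.
  Consistency check: S_2/S_1 = 4·2 = 8 ≡ 8 = α_err ✓ (single-error assumption holds).
Step 4: error magnitude e = S_0/v_2 = S_0·∏_{j≠2}(α_2 − α_j) = 9·10 = 90 ≡ 12 (mod 13).
Step 5: correct position 2: c_2 = r_2 − e = 5 − 12 ≡ 6 (mod 13). Hence c = [1, 6, 0, 4, 12].
  Check: interpolating c through the α_i gives m(x) = 3 + 2·x (degree < 2) with m(α_i) = c_i for every i, so c is indeed a codeword.


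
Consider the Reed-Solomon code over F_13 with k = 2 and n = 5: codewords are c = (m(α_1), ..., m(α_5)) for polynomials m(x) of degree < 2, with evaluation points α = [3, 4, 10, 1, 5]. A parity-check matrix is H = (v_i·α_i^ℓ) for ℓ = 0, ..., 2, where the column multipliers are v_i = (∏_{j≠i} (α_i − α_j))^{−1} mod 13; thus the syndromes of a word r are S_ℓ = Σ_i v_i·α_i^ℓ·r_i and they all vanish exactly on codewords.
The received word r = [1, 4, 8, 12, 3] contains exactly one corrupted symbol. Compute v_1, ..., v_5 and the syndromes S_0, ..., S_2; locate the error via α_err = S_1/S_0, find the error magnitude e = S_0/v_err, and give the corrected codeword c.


S = (3, 12, 9), error at position 2, error magnitude e = 2, c = [1, 2, 8, 12, 3].

Step 1: column multipliers v_i = (∏_{j≠i}(α_i − α_j))^{−1} mod 13.
  i = 1 (α = 3): (3−4)(3−10)(3−1)(3−5) = (−1)·(−7)·2·(−2) = −28 ≡ 11, so v_1 = 11^{−1} = 6 (mod 13).
  i = 2 (α = 4): (4−3)(4−10)(4−1)(4−5) = 1·(−6)·3·(−1) = 18 ≡ 5, so v_2 = 5^{−1} = 8 (mod 13).
  i = 3 (α = 10): (10−3)(10−4)(10−1)(10−5) = 7·6·9·5 = 1890 ≡ 5, so v_3 = 5^{−1} = 8 (mod 13).
  i = 4 (α = 1): (1−3)(1−4)(1−10)(1−5) = (−2)·(−3)·(−9)·(−4) = 216 ≡ 8, so v_4 = 8^{−1} = 5 (mod 13).
  i = 5 (α = 5): (5−3)(5−4)(5−10)(5−1) = 2·1·(−5)·4 = −40 ≡ 12, so v_5 = 12^{−1} = 12 (mod 13).
  v = [6, 8, 8, 5, 12].
Step 2: syndromes of r = [1, 4, 8, 12, 3] (all sums mod 13).
  S_0 = Σ v_i r_i = 6·1 + 8·4 + 8·8 + 5·12 + 12·3 = 198 ≡ 3.
  S_1 = Σ v_i α_i r_i = 6·3·1 + 8·4·4 + 8·10·8 + 5·1·12 + 12·5·3 = 1026 ≡ 12.
  α_i^2 mod 13 = [9, 3, 9, 1, 12].
  S_2 = Σ v_i α_i^2 r_i = 6·9·1 + 8·3·4 + 8·9·8 + 5·1·12 + 12·12·3 = 1218 ≡ 9.
  S = (3, 12, 9) ≠ 0, so r is not a codeword (an error is present).
Step 3: locate the error. For a single error e at position i, S_ℓ = v_i·e·α_i^ℓ, so α_err = S_1/S_0.
  S_0^{−1} = 3^{−1} = 9 (mod 13), so α_err = 12·9 = 108 ≡ 4 = α_2. Error position i = 2.
  Consistency check: S_2/S_1 = 9·12 = 108 ≡ 4 = α_err ✓ (single-error assumption holds).
Step 4: error magnitude e = S_0/v_2 = S_0·∏_{j≠2}(α_2 − α_j) = 3·5 = 15 ≡ 2 (mod 13).
Step 5: correct position 2: c_2 = r_2 − e = 4 − 2 ≡ 2 (mod 13). Hence c = [1, 2, 8, 12, 3].
  Check: interpolating c through the α_i gives m(x) = 11 + 1·x (degree < 2) with m(α_i) = c_i for every i, so c is indeed a codeword.


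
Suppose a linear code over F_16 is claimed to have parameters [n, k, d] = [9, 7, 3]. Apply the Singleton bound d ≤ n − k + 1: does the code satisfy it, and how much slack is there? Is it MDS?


Singleton RHS = n − k + 1 = 3, slack = 0, bound satisfied, MDS.

Singleton bound: d ≤ n − k + 1.
Here n = 9, k = 7, so n − k + 1 = 3.
Given d = 3, check d ≤ 3: YES.
Slack = (n − k + 1) − d = 0.
The code is MDS (slack = 0).
Description: the claimed parameters are [9, 7, 3]_16; such a code would be MDS (meets Singleton bound).


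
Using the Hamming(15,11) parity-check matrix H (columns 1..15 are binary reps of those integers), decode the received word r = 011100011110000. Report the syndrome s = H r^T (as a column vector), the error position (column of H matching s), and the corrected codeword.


s = (0, 1, 0, 1)^T, error position = 5, corrected codeword c = 011110011110000

Compute s = H r^T mod 2 one row at a time:
  s_1 = 1 + 1 + 1 + 1 + 0 + 0 + 0 + 0 = 4 ≡ 0 (mod 2).
  s_2 = 1 + 0 + 0 + 0 + 0 + 0 + 0 + 0 = 1 ≡ 1 (mod 2).
  s_3 = 1 + 1 + 0 + 0 + 1 + 1 + 0 + 0 = 4 ≡ 0 (mod 2).
  s_4 = 0 + 1 + 0 + 0 + 1 + 1 + 0 + 0 = 3 ≡ 1 (mod 2).
s = (0, 1, 0, 1)^T — this equals column 5 of H (binary 0101), so error is at position 5.
Correct: flip bit 5 of r = 011100011110000 to get c = 011110011110000.


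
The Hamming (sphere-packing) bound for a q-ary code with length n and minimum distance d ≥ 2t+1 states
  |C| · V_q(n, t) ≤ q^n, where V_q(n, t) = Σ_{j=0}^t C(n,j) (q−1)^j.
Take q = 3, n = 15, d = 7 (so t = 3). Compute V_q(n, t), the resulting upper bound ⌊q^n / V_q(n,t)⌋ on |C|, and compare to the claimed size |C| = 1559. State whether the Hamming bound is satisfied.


V_q(n, t) = 4091, q^n = 14348907, Hamming bound = 3507, |C| = 1559 ≤ bound (satisfied).

Step 1: Compute V_q(n, t) = Σ_{j=0}^3 C(n, j) (q−1)^j.
  j = 0: C(15,0)·(2)^0 = 1·1 = 1.
  j = 1: C(15,1)·(2)^1 = 15·2 = 30.
  j = 2: C(15,2)·(2)^2 = 105·4 = 420.
  j = 3: C(15,3)·(2)^3 = 455·8 = 3640.
  V_q(n, t) = 1 + 30 + 420 + 3640 = 4091.
Step 2: q^n = 3^15 = 14348907.
Step 3: Hamming bound ⌊q^n / V_q(n,t)⌋ = ⌊14348907/4091⌋ = 3507.
Step 4: Compare |C| = 1559 to 3507: satisfied.
The claimed |C| lies below the Hamming bound.


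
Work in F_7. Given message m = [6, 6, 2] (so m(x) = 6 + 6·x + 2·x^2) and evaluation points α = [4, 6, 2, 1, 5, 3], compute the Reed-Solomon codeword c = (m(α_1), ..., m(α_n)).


c = [6, 2, 5, 0, 2, 0]

Message polynomial: m(x) = 6 + 6·x + 2·x^2 (mod 7).
For each evaluation point α_i, compute m(α_i) mod 7:
  α_1 = 4: Horner steps 2 → 0 → 6, so m(4) = 6.
  α_2 = 6: Horner steps 2 → 4 → 2, so m(6) = 2.
  α_3 = 2: Horner steps 2 → 3 → 5, so m(2) = 5.
  α_4 = 1: Horner steps 2 → 1 → 0, so m(1) = 0.
  α_5 = 5: Horner steps 2 → 2 → 2, so m(5) = 2.
  α_6 = 3: Horner steps 2 → 5 → 0, so m(3) = 0.
Codeword c = [6, 2, 5, 0, 2, 0] ∈ F_7^6.


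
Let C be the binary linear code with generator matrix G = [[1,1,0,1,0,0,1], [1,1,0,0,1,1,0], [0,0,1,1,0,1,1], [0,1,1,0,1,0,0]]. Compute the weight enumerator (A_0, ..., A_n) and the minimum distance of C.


Weight distribution: A_0 = 1, A_1 = 1, A_2 = 1, A_3 = 4, A_4 = 5, A_5 = 3, A_6 = 1. Minimum distance d = 1.

Enumerate all 2^4 = 16 messages m ∈ F_2^4.
For each, compute codeword c = mG in F_2^7, then tally its weight.
  m = 0000 → c = 0000000, weight = 0.
  m = 1000 → c = 1101001, weight = 4.
  m = 0100 → c = 1100110, weight = 4.
  m = 1100 → c = 0001111, weight = 4.
  m = 0010 → c = 0011011, weight = 4.
  m = 1010 → c = 1110010, weight = 4.
  m = 0110 → c = 1111101, weight = 6.
  m = 1110 → c = 0010100, weight = 2.
  m = 0001 → c = 0110100, weight = 3.
  m = 1001 → c = 1011101, weight = 5.
  m = 0101 → c = 1010010, weight = 3.
  m = 1101 → c = 0111011, weight = 5.
  m = 0011 → c = 0101111, weight = 5.
  m = 1011 → c = 1000110, weight = 3.
  m = 0111 → c = 1001001, weight = 3.
  m = 1111 → c = 0100000, weight = 1.
Tally weights:
  weight 0: 1 codewords.
  weight 1: 1 codewords.
  weight 2: 1 codewords.
  weight 3: 4 codewords.
  weight 4: 5 codewords.
  weight 5: 3 codewords.
  weight 6: 1 codewords.
Minimum distance d = smallest w > 0 with A_w > 0 = 1.
Sanity: Σ A_w = 16 = 2^4 = 16 ✓.


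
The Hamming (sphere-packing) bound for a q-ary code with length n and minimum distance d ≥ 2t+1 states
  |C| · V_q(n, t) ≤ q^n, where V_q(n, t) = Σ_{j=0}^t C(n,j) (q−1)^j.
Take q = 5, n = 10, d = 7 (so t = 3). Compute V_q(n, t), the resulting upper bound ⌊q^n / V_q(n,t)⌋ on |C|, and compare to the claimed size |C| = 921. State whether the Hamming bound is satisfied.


V_q(n, t) = 8441, q^n = 9765625, Hamming bound = 1156, |C| = 921 ≤ bound (satisfied).

Step 1: Compute V_q(n, t) = Σ_{j=0}^3 C(n, j) (q−1)^j.
  j = 0: C(10,0)·(4)^0 = 1·1 = 1.
  j = 1: C(10,1)·(4)^1 = 10·4 = 40.
  j = 2: C(10,2)·(4)^2 = 45·16 = 720.
  j = 3: C(10,3)·(4)^3 = 120·64 = 7680.
  V_q(n, t) = 1 + 40 + 720 + 7680 = 8441.
Step 2: q^n = 5^10 = 9765625.
Step 3: Hamming bound ⌊q^n / V_q(n,t)⌋ = ⌊9765625/8441⌋ = 1156.
Step 4: Compare |C| = 921 to 1156: satisfied.
The claimed |C| lies below the Hamming bound.


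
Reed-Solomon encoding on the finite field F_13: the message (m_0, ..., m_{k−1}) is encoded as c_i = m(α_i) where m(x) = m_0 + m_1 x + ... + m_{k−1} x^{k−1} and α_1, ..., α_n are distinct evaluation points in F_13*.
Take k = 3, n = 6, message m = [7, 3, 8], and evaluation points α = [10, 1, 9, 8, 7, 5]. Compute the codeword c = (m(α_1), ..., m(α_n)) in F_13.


c = [5, 5, 6, 10, 4, 1]

Message polynomial: m(x) = 7 + 3·x + 8·x^2 (mod 13).
For each evaluation point α_i, compute m(α_i) mod 13:
  α_1 = 10: Horner steps 8 → 5 → 5, so m(10) = 5.
  α_2 = 1: Horner steps 8 → 11 → 5, so m(1) = 5.
  α_3 = 9: Horner steps 8 → 10 → 6, so m(9) = 6.
  α_4 = 8: Horner steps 8 → 2 → 10, so m(8) = 10.
  α_5 = 7: Horner steps 8 → 7 → 4, so m(7) = 4.
  α_6 = 5: Horner steps 8 → 4 → 1, so m(5) = 1.
Codeword c = [5, 5, 6, 10, 4, 1] ∈ F_13^6.


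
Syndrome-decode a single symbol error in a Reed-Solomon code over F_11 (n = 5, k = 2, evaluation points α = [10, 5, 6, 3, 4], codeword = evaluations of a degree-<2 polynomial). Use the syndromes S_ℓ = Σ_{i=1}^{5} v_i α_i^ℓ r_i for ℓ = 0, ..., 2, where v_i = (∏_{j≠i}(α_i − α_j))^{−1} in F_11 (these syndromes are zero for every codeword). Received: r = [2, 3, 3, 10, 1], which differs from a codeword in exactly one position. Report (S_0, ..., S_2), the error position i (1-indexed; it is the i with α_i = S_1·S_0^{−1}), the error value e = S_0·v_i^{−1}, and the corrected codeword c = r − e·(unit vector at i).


S = (1, 6, 3), error at position 3, error magnitude e = 9, c = [2, 3, 5, 10, 1].

Step 1: column multipliers v_i = (∏_{j≠i}(α_i − α_j))^{−1} mod 11.
  i = 1 (α = 10): (10−5)(10−6)(10−3)(10−4) = 5·4·7·6 = 840 ≡ 4, so v_1 = 4^{−1} = 3 (mod 11).
  i = 2 (α = 5): (5−10)(5−6)(5−3)(5−4) = (−5)·(−1)·2·1 = 10 ≡ 10, so v_2 = 10^{−1} = 10 (mod 11).
  i = 3 (α = 6): (6−10)(6−5)(6−3)(6−4) = (−4)·1·3·2 = −24 ≡ 9, so v_3 = 9^{−1} = 5 (mod 11).
  i = 4 (α = 3): (3−10)(3−5)(3−6)(3−4) = (−7)·(−2)·(−3)·(−1) = 42 ≡ 9, so v_4 = 9^{−1} = 5 (mod 11).
  i = 5 (α = 4): (4−10)(4−5)(4−6)(4−3) = (−6)·(−1)·(−2)·1 = −12 ≡ 10, so v_5 = 10^{−1} = 10 (mod 11).
  v = [3, 10, 5, 5, 10].
Step 2: syndromes of r = [2, 3, 3, 10, 1] (all sums mod 11).
  S_0 = Σ v_i r_i = 3·2 + 10·3 + 5·3 + 5·10 + 10·1 = 111 ≡ 1.
  S_1 = Σ v_i α_i r_i = 3·10·2 + 10·5·3 + 5·6·3 + 5·3·10 + 10·4·1 = 490 ≡ 6.
  α_i^2 mod 11 = [1, 3, 3, 9, 5].
  S_2 = Σ v_i α_i^2 r_i = 3·1·2 + 10·3·3 + 5·3·3 + 5·9·10 + 10·5·1 = 641 ≡ 3.
  S = (1, 6, 3) ≠ 0, so r is not a codeword (an error is present).
Step 3: locate the error. For a single error e at position i, S_ℓ = v_i·e·α_i^ℓ, so α_err = S_1/S_0.
  S_0^{−1} = 1^{−1} = 1 (mod 11), so α_err = 6·1 = 6 ≡ 6 = α_3. Error position i = 3.
  Consistency check: S_2/S_1 = 3·2 = 6 ≡ 6 = α_err ✓ (single-error assumption holds).
Step 4: error magnitude e = S_0/v_3 = S_0·∏_{j≠3}(α_3 − α_j) = 1·9 = 9 ≡ 9 (mod 11).
Step 5: correct position 3: c_3 = r_3 − e = 3 − 9 ≡ 5 (mod 11). Hence c = [2, 3, 5, 10, 1].
  Check: interpolating c through the α_i gives m(x) = 4 + 2·x (degree < 2) with m(α_i) = c_i for every i, so c is indeed a codeword.


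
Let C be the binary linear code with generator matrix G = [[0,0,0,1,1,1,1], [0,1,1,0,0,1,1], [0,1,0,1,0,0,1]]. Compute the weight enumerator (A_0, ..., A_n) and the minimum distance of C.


Weight distribution: A_0 = 1, A_3 = 4, A_4 = 3. Minimum distance d = 3.

Enumerate all 2^3 = 8 messages m ∈ F_2^3.
For each, compute codeword c = mG in F_2^7, then tally its weight.
  m = 000 → c = 0000000, weight = 0.
  m = 100 → c = 0001111, weight = 4.
  m = 010 → c = 0110011, weight = 4.
  m = 110 → c = 0111100, weight = 4.
  m = 001 → c = 0101001, weight = 3.
  m = 101 → c = 0100110, weight = 3.
  m = 011 → c = 0011010, weight = 3.
  m = 111 → c = 0010101, weight = 3.
Tally weights:
  weight 0: 1 codewords.
  weight 3: 4 codewords.
  weight 4: 3 codewords.
Minimum distance d = smallest w > 0 with A_w > 0 = 3.
Sanity: Σ A_w = 8 = 2^3 = 8 ✓.


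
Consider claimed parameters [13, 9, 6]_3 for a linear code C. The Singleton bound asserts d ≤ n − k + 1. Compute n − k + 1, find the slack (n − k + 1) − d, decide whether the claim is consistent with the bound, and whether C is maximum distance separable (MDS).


Singleton RHS = n − k + 1 = 5, slack = -1, bound violated (no such code; not MDS).

Singleton bound: d ≤ n − k + 1.
Here n = 13, k = 9, so n − k + 1 = 5.
Given d = 6, check d ≤ 5: NO.
Slack = (n − k + 1) − d = -1.
The slack is negative: d = 6 exceeds n − k + 1 = 5 by 1, so the Singleton bound is violated and no linear [13, 9, 6]_3 code can exist. In particular it is not MDS (MDS requires d = n − k + 1 exactly).
Description: the claimed parameters are [13, 9, 6]_3; such a code would be impossible (violates the Singleton bound).


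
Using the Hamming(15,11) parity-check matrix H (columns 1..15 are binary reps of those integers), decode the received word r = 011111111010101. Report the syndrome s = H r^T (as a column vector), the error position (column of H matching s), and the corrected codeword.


s = (1, 0, 0, 1)^T, error position = 9, corrected codeword c = 011111110010101

Compute s = H r^T mod 2 one row at a time:
  s_1 = 1 + 1 + 0 + 1 + 0 + 1 + 0 + 1 = 5 ≡ 1 (mod 2).
  s_2 = 1 + 1 + 1 + 1 + 0 + 1 + 0 + 1 = 6 ≡ 0 (mod 2).
  s_3 = 1 + 1 + 1 + 1 + 0 + 1 + 0 + 1 = 6 ≡ 0 (mod 2).
  s_4 = 0 + 1 + 1 + 1 + 1 + 1 + 1 + 1 = 7 ≡ 1 (mod 2).
s = (1, 0, 0, 1)^T — this equals column 9 of H (binary 1001), so error is at position 9.
Correct: flip bit 9 of r = 011111111010101 to get c = 011111110010101.


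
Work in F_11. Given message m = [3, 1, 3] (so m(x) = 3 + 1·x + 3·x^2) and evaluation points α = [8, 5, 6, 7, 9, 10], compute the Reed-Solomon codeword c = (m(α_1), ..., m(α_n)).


c = [5, 6, 7, 3, 2, 5]

Message polynomial: m(x) = 3 + 1·x + 3·x^2 (mod 11).
For each evaluation point α_i, compute m(α_i) mod 11:
  α_1 = 8: Horner steps 3 → 3 → 5, so m(8) = 5.
  α_2 = 5: Horner steps 3 → 5 → 6, so m(5) = 6.
  α_3 = 6: Horner steps 3 → 8 → 7, so m(6) = 7.
  α_4 = 7: Horner steps 3 → 0 → 3, so m(7) = 3.
  α_5 = 9: Horner steps 3 → 6 → 2, so m(9) = 2.
  α_6 = 10: Horner steps 3 → 9 → 5, so m(10) = 5.
Codeword c = [5, 6, 7, 3, 2, 5] ∈ F_11^6.


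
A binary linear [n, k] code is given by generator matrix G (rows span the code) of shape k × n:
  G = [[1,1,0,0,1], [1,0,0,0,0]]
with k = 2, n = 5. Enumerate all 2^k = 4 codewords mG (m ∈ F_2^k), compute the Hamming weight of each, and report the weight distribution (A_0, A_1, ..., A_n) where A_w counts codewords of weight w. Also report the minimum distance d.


Weight distribution: A_0 = 1, A_1 = 1, A_2 = 1, A_3 = 1. Minimum distance d = 1.

Enumerate all 2^2 = 4 messages m ∈ F_2^2.
For each, compute codeword c = mG in F_2^5, then tally its weight.
  m = 00 → c = 00000, weight = 0.
  m = 10 → c = 11001, weight = 3.
  m = 01 → c = 10000, weight = 1.
  m = 11 → c = 01001, weight = 2.
Tally weights:
  weight 0: 1 codewords.
  weight 1: 1 codewords.
  weight 2: 1 codewords.
  weight 3: 1 codewords.
Minimum distance d = smallest w > 0 with A_w > 0 = 1.
Sanity: Σ A_w = 4 = 2^2 = 4 ✓.


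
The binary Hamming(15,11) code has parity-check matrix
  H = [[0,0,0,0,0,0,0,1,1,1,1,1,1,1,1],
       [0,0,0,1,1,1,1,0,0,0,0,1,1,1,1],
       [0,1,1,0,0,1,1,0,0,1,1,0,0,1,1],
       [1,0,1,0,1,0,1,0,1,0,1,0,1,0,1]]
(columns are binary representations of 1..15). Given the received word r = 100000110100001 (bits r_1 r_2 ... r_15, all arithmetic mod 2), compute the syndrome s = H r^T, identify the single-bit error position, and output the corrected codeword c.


s = (1, 0, 1, 1)^T, error position = 11, corrected codeword c = 100000110110001

Compute s = H r^T mod 2 one row at a time:
  s_1 = 1 + 0 + 1 + 0 + 0 + 0 + 0 + 1 = 3 ≡ 1 (mod 2).
  s_2 = 0 + 0 + 0 + 1 + 0 + 0 + 0 + 1 = 2 ≡ 0 (mod 2).
  s_3 = 0 + 0 + 0 + 1 + 1 + 0 + 0 + 1 = 3 ≡ 1 (mod 2).
  s_4 = 1 + 0 + 0 + 1 + 0 + 0 + 0 + 1 = 3 ≡ 1 (mod 2).
s = (1, 0, 1, 1)^T — this equals column 11 of H (binary 1011), so error is at position 11.
Correct: flip bit 11 of r = 100000110100001 to get c = 100000110110001.


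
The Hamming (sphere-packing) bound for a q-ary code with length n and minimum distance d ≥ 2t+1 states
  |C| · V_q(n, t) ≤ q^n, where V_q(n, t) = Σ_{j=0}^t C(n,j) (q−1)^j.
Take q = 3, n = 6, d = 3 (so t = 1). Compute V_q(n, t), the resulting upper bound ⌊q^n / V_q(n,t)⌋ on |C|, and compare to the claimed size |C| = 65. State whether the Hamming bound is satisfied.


V_q(n, t) = 13, q^n = 729, Hamming bound = 56, |C| = 65 > bound (violated).

Step 1: Compute V_q(n, t) = Σ_{j=0}^1 C(n, j) (q−1)^j.
  j = 0: C(6,0)·(2)^0 = 1·1 = 1.
  j = 1: C(6,1)·(2)^1 = 6·2 = 12.
  V_q(n, t) = 1 + 12 = 13.
Step 2: q^n = 3^6 = 729.
Step 3: Hamming bound ⌊q^n / V_q(n,t)⌋ = ⌊729/13⌋ = 56.
Step 4: Compare |C| = 65 to 56: violated.
The claimed |C| lies above the Hamming bound, so no 3-ary code of length 6 with d ≥ 3 can have 65 codewords.


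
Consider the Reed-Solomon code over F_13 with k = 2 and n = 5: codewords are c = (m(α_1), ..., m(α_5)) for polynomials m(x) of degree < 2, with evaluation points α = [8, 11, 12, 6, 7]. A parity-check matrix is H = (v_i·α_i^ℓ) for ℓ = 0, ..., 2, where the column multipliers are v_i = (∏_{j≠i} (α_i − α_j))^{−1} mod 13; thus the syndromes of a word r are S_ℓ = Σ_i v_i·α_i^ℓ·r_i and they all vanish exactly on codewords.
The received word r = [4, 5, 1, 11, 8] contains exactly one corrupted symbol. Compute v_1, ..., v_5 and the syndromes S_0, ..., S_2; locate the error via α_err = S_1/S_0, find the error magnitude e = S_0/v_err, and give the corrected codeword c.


S = (8, 9, 2), error at position 4, error magnitude e = 12, c = [4, 5, 1, 12, 8].

Step 1: column multipliers v_i = (∏_{j≠i}(α_i − α_j))^{−1} mod 13.
  i = 1 (α = 8): (8−11)(8−12)(8−6)(8−7) = (−3)·(−4)·2·1 = 24 ≡ 11, so v_1 = 11^{−1} = 6 (mod 13).
  i = 2 (α = 11): (11−8)(11−12)(11−6)(11−7) = 3·(−1)·5·4 = −60 ≡ 5, so v_2 = 5^{−1} = 8 (mod 13).
  i = 3 (α = 12): (12−8)(12−11)(12−6)(12−7) = 4·1·6·5 = 120 ≡ 3, so v_3 = 3^{−1} = 9 (mod 13).
  i = 4 (α = 6): (6−8)(6−11)(6−12)(6−7) = (−2)·(−5)·(−6)·(−1) = 60 ≡ 8, so v_4 = 8^{−1} = 5 (mod 13).
  i = 5 (α = 7): (7−8)(7−11)(7−12)(7−6) = (−1)·(−4)·(−5)·1 = −20 ≡ 6, so v_5 = 6^{−1} = 11 (mod 13).
  v = [6, 8, 9, 5, 11].
Step 2: syndromes of r = [4, 5, 1, 11, 8] (all sums mod 13).
  S_0 = Σ v_i r_i = 6·4 + 8·5 + 9·1 + 5·11 + 11·8 = 216 ≡ 8.
  S_1 = Σ v_i α_i r_i = 6·8·4 + 8·11·5 + 9·12·1 + 5·6·11 + 11·7·8 = 1686 ≡ 9.
  α_i^2 mod 13 = [12, 4, 1, 10, 10].
  S_2 = Σ v_i α_i^2 r_i = 6·12·4 + 8·4·5 + 9·1·1 + 5·10·11 + 11·10·8 = 1887 ≡ 2.
  S = (8, 9, 2) ≠ 0, so r is not a codeword (an error is present).
Step 3: locate the error. For a single error e at position i, S_ℓ = v_i·e·α_i^ℓ, so α_err = S_1/S_0.
  S_0^{−1} = 8^{−1} = 5 (mod 13), so α_err = 9·5 = 45 ≡ 6 = α_4. Error position i = 4.
  Consistency check: S_2/S_1 = 2·3 = 6 ≡ 6 = α_err ✓ (single-error assumption holds).
Step 4: error magnitude e = S_0/v_4 = S_0·∏_{j≠4}(α_4 − α_j) = 8·8 = 64 ≡ 12 (mod 13).
Step 5: correct position 4: c_4 = r_4 − e = 11 − 12 ≡ 12 (mod 13). Hence c = [4, 5, 1, 12, 8].
  Check: interpolating c through the α_i gives m(x) = 10 + 9·x (degree < 2) with m(α_i) = c_i for every i, so c is indeed a codeword.


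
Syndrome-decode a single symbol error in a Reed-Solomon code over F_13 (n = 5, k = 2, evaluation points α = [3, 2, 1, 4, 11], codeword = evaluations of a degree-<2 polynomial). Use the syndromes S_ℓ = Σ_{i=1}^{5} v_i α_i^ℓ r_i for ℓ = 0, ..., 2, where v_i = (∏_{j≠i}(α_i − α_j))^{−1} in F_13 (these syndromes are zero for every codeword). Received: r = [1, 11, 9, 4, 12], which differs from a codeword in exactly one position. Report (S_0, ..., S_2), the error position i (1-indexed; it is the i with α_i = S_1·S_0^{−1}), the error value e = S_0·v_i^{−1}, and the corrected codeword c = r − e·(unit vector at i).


S = (5, 5, 5), error at position 3, error magnitude e = 1, c = [1, 11, 8, 4, 12].

Step 1: column multipliers v_i = (∏_{j≠i}(α_i − α_j))^{−1} mod 13.
  i = 1 (α = 3): (3−2)(3−1)(3−4)(3−11) = 1·2·(−1)·(−8) = 16 ≡ 3, so v_1 = 3^{−1} = 9 (mod 13).
  i = 2 (α = 2): (2−3)(2−1)(2−4)(2−11) = (−1)·1·(−2)·(−9) = −18 ≡ 8, so v_2 = 8^{−1} = 5 (mod 13).
  i = 3 (α = 1): (1−3)(1−2)(1−4)(1−11) = (−2)·(−1)·(−3)·(−10) = 60 ≡ 8, so v_3 = 8^{−1} = 5 (mod 13).
  i = 4 (α = 4): (4−3)(4−2)(4−1)(4−11) = 1·2·3·(−7) = −42 ≡ 10, so v_4 = 10^{−1} = 4 (mod 13).
  i = 5 (α = 11): (11−3)(11−2)(11−1)(11−4) = 8·9·10·7 = 5040 ≡ 9, so v_5 = 9^{−1} = 3 (mod 13).
  v = [9, 5, 5, 4, 3].
Step 2: syndromes of r = [1, 11, 9, 4, 12] (all sums mod 13).
  S_0 = Σ v_i r_i = 9·1 + 5·11 + 5·9 + 4·4 + 3·12 = 161 ≡ 5.
  S_1 = Σ v_i α_i r_i = 9·3·1 + 5·2·11 + 5·1·9 + 4·4·4 + 3·11·12 = 642 ≡ 5.
  α_i^2 mod 13 = [9, 4, 1, 3, 4].
  S_2 = Σ v_i α_i^2 r_i = 9·9·1 + 5·4·11 + 5·1·9 + 4·3·4 + 3·4·12 = 538 ≡ 5.
  S = (5, 5, 5) ≠ 0, so r is not a codeword (an error is present).
Step 3: locate the error. For a single error e at position i, S_ℓ = v_i·e·α_i^ℓ, so α_err = S_1/S_0.
  S_0^{−1} = 5^{−1} = 8 (mod 13), so α_err = 5·8 = 40 ≡ 1 = α_3. Error position i = 3.
  Consistency check: S_2/S_1 = 5·8 = 40 ≡ 1 = α_err ✓ (single-error assumption holds).
Step 4: error magnitude e = S_0/v_3 = S_0·∏_{j≠3}(α_3 − α_j) = 5·8 = 40 ≡ 1 (mod 13).
Step 5: correct position 3: c_3 = r_3 − e = 9 − 1 ≡ 8 (mod 13). Hence c = [1, 11, 8, 4, 12].
  Check: interpolating c through the α_i gives m(x) = 5 + 3·x (degree < 2) with m(α_i) = c_i for every i, so c is indeed a codeword.
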